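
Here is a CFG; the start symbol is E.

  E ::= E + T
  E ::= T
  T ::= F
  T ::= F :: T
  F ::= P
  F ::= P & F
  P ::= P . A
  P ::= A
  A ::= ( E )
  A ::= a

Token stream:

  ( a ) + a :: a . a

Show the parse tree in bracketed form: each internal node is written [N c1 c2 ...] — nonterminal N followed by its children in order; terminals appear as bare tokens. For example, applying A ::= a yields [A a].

[E [E [T [F [P [A ( [E [T [F [P [A a]]]]] )]]]]] + [T [F [P [A a]]] :: [T [F [P [P [A a]] . [A a]]]]]]

E
E + T
T + T
F + T
P + T
A + T
( E ) + T
( T ) + T
( F ) + T
( P ) + T
( A ) + T
( a ) + T
( a ) + F :: T
( a ) + P :: T
( a ) + A :: T
( a ) + a :: T
( a ) + a :: F
( a ) + a :: P
( a ) + a :: P . A
( a ) + a :: A . A
( a ) + a :: a . A
( a ) + a :: a . a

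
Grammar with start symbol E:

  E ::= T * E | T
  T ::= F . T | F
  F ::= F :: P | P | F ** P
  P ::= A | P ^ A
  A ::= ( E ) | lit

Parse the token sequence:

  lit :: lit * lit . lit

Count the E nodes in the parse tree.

[E [T [F [F [P [A lit]]] :: [P [A lit]]]] * [E [T [F [P [A lit]]] . [T [F [P [A lit]]]]]]]

2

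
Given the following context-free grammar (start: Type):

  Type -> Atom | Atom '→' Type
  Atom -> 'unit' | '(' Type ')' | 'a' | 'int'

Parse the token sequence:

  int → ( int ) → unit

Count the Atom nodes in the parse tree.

4

[Type [Atom int] → [Type [Atom ( [Type [Atom int]] )] → [Type [Atom unit]]]]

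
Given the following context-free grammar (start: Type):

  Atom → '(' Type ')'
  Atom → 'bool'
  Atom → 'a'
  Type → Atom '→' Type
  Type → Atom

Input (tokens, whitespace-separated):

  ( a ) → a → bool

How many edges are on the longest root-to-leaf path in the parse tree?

[Type [Atom ( [Type [Atom a]] )] → [Type [Atom a] → [Type [Atom bool]]]]

4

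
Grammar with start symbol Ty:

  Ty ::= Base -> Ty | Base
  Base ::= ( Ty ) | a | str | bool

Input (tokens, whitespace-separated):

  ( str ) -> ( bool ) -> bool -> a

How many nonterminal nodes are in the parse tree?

[Ty [Base ( [Ty [Base str]] )] -> [Ty [Base ( [Ty [Base bool]] )] -> [Ty [Base bool] -> [Ty [Base a]]]]]

12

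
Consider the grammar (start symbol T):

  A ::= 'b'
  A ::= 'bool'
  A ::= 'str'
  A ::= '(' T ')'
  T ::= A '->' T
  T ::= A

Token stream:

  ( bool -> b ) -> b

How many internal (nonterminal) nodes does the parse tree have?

[T [A ( [T [A bool] -> [T [A b]]] )] -> [T [A b]]]

8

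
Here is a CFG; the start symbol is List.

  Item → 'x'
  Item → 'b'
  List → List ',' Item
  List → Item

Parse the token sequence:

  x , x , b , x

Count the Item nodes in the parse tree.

4

[List [List [List [List [Item x]] , [Item x]] , [Item b]] , [Item x]]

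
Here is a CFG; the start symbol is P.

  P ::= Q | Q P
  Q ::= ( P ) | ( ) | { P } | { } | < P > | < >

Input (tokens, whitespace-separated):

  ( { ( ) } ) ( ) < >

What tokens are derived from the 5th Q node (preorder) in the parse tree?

< >

[P [Q ( [P [Q { [P [Q ( )]] }]] )] [P [Q ( )] [P [Q < >]]]]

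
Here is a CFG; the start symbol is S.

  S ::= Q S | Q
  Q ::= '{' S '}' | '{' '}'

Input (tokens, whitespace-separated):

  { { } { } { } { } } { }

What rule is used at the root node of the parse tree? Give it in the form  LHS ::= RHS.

S ::= Q S

[S [Q { [S [Q { }] [S [Q { }] [S [Q { }] [S [Q { }]]]]] }] [S [Q { }]]]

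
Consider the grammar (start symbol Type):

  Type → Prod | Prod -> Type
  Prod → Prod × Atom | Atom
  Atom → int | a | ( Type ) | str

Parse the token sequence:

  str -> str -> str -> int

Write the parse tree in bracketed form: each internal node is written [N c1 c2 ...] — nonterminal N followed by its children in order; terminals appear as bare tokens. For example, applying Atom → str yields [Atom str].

[Type [Prod [Atom str]] -> [Type [Prod [Atom str]] -> [Type [Prod [Atom str]] -> [Type [Prod [Atom int]]]]]]

Type
Prod -> Type
Atom -> Type
str -> Type
str -> Prod -> Type
str -> Atom -> Type
str -> str -> Type
str -> str -> Prod -> Type
str -> str -> Atom -> Type
str -> str -> str -> Type
str -> str -> str -> Prod
str -> str -> str -> Atom
str -> str -> str -> int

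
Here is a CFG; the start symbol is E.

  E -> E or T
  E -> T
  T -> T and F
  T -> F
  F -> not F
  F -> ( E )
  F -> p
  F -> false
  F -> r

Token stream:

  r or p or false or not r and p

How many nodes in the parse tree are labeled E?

4

[E [E [E [E [T [F r]]] or [T [F p]]] or [T [F false]]] or [T [T [F not [F r]]] and [F p]]]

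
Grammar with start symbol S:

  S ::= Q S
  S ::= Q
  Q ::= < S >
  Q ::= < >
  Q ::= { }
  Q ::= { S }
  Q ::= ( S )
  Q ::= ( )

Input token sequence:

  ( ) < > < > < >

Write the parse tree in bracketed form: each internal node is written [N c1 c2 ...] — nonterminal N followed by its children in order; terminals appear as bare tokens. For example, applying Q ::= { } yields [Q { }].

S
Q S
( ) S
( ) Q S
( ) < > S
( ) < > Q S
( ) < > < > S
( ) < > < > Q
( ) < > < > < >

[S [Q ( )] [S [Q < >] [S [Q < >] [S [Q < >]]]]]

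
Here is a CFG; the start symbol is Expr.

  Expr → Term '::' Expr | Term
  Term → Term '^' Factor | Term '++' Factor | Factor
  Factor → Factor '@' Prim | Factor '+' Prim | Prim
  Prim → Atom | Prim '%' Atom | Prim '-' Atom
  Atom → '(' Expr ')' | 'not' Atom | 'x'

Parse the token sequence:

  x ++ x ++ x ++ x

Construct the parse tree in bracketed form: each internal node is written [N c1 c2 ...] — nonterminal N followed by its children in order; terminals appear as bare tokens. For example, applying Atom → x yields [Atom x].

Expr
Term
Term ++ Factor
Term ++ Factor ++ Factor
Term ++ Factor ++ Factor ++ Factor
Factor ++ Factor ++ Factor ++ Factor
Prim ++ Factor ++ Factor ++ Factor
Atom ++ Factor ++ Factor ++ Factor
x ++ Factor ++ Factor ++ Factor
x ++ Prim ++ Factor ++ Factor
x ++ Atom ++ Factor ++ Factor
x ++ x ++ Factor ++ Factor
x ++ x ++ Prim ++ Factor
x ++ x ++ Atom ++ Factor
x ++ x ++ x ++ Factor
x ++ x ++ x ++ Prim
x ++ x ++ x ++ Atom
x ++ x ++ x ++ x

[Expr [Term [Term [Term [Term [Factor [Prim [Atom x]]]] ++ [Factor [Prim [Atom x]]]] ++ [Factor [Prim [Atom x]]]] ++ [Factor [Prim [Atom x]]]]]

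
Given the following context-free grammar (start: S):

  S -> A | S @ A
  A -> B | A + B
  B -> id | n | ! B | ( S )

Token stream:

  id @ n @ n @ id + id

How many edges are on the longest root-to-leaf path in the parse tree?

[S [S [S [S [A [B id]]] @ [A [B n]]] @ [A [B n]]] @ [A [A [B id]] + [B id]]]

6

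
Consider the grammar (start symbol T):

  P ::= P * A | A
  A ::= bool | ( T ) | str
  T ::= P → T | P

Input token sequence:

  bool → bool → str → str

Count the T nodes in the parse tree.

[T [P [A bool]] → [T [P [A bool]] → [T [P [A str]] → [T [P [A str]]]]]]

4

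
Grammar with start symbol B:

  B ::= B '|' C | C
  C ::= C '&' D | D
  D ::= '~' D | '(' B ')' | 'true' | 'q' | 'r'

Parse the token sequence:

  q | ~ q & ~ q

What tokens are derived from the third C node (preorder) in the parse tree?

[B [B [C [D q]]] | [C [C [D ~ [D q]]] & [D ~ [D q]]]]

~ q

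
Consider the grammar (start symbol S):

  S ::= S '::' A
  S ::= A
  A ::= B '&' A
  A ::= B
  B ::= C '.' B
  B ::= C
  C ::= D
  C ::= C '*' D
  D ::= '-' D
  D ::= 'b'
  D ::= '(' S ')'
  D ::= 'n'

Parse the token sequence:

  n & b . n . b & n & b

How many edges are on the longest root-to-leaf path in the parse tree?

8

[S [A [B [C [D n]]] & [A [B [C [D b]] . [B [C [D n]] . [B [C [D b]]]]] & [A [B [C [D n]]] & [A [B [C [D b]]]]]]]]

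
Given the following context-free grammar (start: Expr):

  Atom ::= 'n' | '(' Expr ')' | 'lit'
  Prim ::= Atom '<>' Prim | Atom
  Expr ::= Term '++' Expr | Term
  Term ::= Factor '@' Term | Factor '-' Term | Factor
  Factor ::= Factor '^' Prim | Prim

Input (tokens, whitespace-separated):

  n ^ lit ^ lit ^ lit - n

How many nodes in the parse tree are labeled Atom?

[Expr [Term [Factor [Factor [Factor [Factor [Prim [Atom n]]] ^ [Prim [Atom lit]]] ^ [Prim [Atom lit]]] ^ [Prim [Atom lit]]] - [Term [Factor [Prim [Atom n]]]]]]

5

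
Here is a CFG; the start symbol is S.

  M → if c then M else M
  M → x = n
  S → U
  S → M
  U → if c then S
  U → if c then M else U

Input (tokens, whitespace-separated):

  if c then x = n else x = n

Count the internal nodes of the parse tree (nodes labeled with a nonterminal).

[S [M if c then [M x = n] else [M x = n]]]

4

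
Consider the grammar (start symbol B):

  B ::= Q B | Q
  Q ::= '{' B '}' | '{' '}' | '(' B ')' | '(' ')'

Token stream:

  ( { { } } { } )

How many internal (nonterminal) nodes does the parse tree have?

[B [Q ( [B [Q { [B [Q { }]] }] [B [Q { }]]] )]]

8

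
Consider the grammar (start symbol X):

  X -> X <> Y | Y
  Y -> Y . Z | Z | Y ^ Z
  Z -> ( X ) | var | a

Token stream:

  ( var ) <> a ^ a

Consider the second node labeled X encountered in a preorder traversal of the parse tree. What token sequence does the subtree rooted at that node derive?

( var )

[X [X [Y [Z ( [X [Y [Z var]]] )]]] <> [Y [Y [Z a]] ^ [Z a]]]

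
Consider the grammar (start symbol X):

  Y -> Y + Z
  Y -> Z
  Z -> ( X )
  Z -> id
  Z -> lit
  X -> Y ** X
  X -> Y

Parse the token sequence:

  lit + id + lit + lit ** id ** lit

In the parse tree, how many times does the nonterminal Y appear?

6

[X [Y [Y [Y [Y [Z lit]] + [Z id]] + [Z lit]] + [Z lit]] ** [X [Y [Z id]] ** [X [Y [Z lit]]]]]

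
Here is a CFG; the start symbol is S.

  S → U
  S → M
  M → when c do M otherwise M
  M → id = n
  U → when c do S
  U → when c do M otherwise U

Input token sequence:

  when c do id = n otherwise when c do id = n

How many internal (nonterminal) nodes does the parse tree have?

[S [U when c do [M id = n] otherwise [U when c do [S [M id = n]]]]]

6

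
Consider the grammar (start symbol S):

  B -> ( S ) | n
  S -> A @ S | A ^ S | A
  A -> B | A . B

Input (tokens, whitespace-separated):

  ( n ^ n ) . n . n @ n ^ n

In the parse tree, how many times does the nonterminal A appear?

[S [A [A [A [B ( [S [A [B n]] ^ [S [A [B n]]]] )]] . [B n]] . [B n]] @ [S [A [B n]] ^ [S [A [B n]]]]]

7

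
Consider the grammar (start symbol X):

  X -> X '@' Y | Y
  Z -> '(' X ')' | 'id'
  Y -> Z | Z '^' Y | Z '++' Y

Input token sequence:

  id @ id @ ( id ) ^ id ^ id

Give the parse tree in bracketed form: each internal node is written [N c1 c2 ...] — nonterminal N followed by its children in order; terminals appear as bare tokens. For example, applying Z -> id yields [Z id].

[X [X [X [Y [Z id]]] @ [Y [Z id]]] @ [Y [Z ( [X [Y [Z id]]] )] ^ [Y [Z id] ^ [Y [Z id]]]]]

X
X @ Y
X @ Y @ Y
Y @ Y @ Y
Z @ Y @ Y
id @ Y @ Y
id @ Z @ Y
id @ id @ Y
id @ id @ Z ^ Y
id @ id @ ( X ) ^ Y
id @ id @ ( Y ) ^ Y
id @ id @ ( Z ) ^ Y
id @ id @ ( id ) ^ Y
id @ id @ ( id ) ^ Z ^ Y
id @ id @ ( id ) ^ id ^ Y
id @ id @ ( id ) ^ id ^ Z
id @ id @ ( id ) ^ id ^ id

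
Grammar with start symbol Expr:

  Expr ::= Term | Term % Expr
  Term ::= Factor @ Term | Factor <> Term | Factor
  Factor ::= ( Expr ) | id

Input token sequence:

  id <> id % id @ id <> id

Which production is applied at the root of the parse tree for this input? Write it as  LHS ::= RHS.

[Expr [Term [Factor id] <> [Term [Factor id]]] % [Expr [Term [Factor id] @ [Term [Factor id] <> [Term [Factor id]]]]]]

Expr ::= Term % Expr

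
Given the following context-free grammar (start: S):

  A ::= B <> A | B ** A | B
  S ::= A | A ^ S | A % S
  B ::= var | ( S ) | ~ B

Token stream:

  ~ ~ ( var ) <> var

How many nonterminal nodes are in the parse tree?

10

[S [A [B ~ [B ~ [B ( [S [A [B var]]] )]]] <> [A [B var]]]]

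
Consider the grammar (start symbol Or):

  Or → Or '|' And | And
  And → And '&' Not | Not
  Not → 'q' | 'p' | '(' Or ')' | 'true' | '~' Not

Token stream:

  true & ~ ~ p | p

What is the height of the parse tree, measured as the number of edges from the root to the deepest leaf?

6

[Or [Or [And [And [Not true]] & [Not ~ [Not ~ [Not p]]]]] | [And [Not p]]]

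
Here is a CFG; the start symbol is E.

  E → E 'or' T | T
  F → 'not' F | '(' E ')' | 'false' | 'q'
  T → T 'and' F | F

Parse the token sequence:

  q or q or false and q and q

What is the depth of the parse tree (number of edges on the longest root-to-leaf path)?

[E [E [E [T [F q]]] or [T [F q]]] or [T [T [T [F false]] and [F q]] and [F q]]]

5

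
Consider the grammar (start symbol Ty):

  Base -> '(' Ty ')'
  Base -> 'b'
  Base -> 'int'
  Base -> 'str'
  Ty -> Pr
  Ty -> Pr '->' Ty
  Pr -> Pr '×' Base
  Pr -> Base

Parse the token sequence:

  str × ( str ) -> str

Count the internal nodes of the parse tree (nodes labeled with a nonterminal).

[Ty [Pr [Pr [Base str]] × [Base ( [Ty [Pr [Base str]]] )]] -> [Ty [Pr [Base str]]]]

11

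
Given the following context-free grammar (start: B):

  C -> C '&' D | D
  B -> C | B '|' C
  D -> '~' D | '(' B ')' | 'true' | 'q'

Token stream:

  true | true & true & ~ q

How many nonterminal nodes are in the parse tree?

[B [B [C [D true]]] | [C [C [C [D true]] & [D true]] & [D ~ [D q]]]]

11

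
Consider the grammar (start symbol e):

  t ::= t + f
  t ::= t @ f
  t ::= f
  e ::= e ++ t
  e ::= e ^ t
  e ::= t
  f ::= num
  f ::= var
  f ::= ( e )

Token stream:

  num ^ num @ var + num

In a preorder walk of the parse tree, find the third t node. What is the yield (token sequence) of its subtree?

num @ var

[e [e [t [f num]]] ^ [t [t [t [f num]] @ [f var]] + [f num]]]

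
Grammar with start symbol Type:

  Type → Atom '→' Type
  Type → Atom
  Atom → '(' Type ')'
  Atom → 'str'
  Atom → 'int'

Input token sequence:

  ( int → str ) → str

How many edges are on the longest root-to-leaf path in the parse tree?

[Type [Atom ( [Type [Atom int] → [Type [Atom str]]] )] → [Type [Atom str]]]

5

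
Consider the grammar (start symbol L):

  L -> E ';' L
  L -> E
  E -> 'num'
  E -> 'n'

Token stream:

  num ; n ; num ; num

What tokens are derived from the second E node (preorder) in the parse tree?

[L [E num] ; [L [E n] ; [L [E num] ; [L [E num]]]]]

n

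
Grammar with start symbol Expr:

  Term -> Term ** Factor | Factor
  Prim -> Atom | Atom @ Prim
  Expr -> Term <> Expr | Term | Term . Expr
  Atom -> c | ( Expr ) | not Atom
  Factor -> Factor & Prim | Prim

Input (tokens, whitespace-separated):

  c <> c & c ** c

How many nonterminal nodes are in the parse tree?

[Expr [Term [Factor [Prim [Atom c]]]] <> [Expr [Term [Term [Factor [Factor [Prim [Atom c]]] & [Prim [Atom c]]]] ** [Factor [Prim [Atom c]]]]]]

17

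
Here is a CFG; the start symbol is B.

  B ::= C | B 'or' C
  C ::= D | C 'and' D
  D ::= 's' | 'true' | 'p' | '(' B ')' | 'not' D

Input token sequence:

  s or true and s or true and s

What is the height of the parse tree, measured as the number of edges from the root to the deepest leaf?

[B [B [B [C [D s]]] or [C [C [D true]] and [D s]]] or [C [C [D true]] and [D s]]]

5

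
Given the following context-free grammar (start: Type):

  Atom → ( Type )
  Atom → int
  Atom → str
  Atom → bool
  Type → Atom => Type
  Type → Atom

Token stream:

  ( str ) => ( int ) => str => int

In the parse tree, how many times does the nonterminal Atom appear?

6

[Type [Atom ( [Type [Atom str]] )] => [Type [Atom ( [Type [Atom int]] )] => [Type [Atom str] => [Type [Atom int]]]]]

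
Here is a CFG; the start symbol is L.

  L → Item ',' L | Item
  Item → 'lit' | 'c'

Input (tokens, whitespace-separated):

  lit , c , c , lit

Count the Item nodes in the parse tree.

4

[L [Item lit] , [L [Item c] , [L [Item c] , [L [Item lit]]]]]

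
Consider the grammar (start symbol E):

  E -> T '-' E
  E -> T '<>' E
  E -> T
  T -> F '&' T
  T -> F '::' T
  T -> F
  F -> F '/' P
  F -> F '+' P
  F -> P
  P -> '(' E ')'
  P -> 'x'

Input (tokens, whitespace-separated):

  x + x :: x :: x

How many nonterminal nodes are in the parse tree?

12

[E [T [F [F [P x]] + [P x]] :: [T [F [P x]] :: [T [F [P x]]]]]]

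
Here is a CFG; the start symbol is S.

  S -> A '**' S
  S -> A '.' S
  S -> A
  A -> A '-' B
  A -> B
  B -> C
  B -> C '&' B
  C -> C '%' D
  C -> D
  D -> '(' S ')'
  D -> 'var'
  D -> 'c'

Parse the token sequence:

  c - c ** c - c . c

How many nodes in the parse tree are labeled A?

[S [A [A [B [C [D c]]]] - [B [C [D c]]]] ** [S [A [A [B [C [D c]]]] - [B [C [D c]]]] . [S [A [B [C [D c]]]]]]]

5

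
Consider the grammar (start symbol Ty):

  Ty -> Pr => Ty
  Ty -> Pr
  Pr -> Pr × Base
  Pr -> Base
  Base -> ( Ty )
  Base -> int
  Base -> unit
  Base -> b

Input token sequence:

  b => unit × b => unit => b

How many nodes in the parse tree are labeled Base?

5

[Ty [Pr [Base b]] => [Ty [Pr [Pr [Base unit]] × [Base b]] => [Ty [Pr [Base unit]] => [Ty [Pr [Base b]]]]]]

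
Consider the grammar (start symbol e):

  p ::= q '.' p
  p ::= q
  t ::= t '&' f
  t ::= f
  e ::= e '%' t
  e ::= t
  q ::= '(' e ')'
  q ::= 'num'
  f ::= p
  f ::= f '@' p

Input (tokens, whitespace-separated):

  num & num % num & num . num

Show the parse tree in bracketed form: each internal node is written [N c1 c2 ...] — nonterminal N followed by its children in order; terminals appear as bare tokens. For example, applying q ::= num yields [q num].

e
e % t
t % t
t & f % t
f & f % t
p & f % t
q & f % t
num & f % t
num & p % t
num & q % t
num & num % t
num & num % t & f
num & num % f & f
num & num % p & f
num & num % q & f
num & num % num & f
num & num % num & p
num & num % num & q . p
num & num % num & num . p
num & num % num & num . q
num & num % num & num . num

[e [e [t [t [f [p [q num]]]] & [f [p [q num]]]]] % [t [t [f [p [q num]]]] & [f [p [q num] . [p [q num]]]]]]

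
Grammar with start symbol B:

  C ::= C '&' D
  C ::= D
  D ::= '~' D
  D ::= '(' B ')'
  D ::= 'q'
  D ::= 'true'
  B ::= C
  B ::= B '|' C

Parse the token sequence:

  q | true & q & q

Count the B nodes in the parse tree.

2

[B [B [C [D q]]] | [C [C [C [D true]] & [D q]] & [D q]]]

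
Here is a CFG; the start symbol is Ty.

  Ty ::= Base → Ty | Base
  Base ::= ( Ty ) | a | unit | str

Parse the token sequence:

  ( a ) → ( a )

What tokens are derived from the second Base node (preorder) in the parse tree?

a

[Ty [Base ( [Ty [Base a]] )] → [Ty [Base ( [Ty [Base a]] )]]]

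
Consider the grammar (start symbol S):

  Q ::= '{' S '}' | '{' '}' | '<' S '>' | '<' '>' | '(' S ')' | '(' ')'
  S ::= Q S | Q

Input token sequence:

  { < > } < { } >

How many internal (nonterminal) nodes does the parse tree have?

8

[S [Q { [S [Q < >]] }] [S [Q < [S [Q { }]] >]]]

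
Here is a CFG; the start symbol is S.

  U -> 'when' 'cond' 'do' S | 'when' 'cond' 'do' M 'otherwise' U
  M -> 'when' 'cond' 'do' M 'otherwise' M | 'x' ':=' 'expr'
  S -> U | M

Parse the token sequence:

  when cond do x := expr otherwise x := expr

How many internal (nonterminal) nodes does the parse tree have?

[S [M when cond do [M x := expr] otherwise [M x := expr]]]

4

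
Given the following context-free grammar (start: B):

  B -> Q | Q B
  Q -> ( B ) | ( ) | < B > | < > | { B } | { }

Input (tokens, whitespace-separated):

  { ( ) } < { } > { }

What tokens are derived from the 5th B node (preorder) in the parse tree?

[B [Q { [B [Q ( )]] }] [B [Q < [B [Q { }]] >] [B [Q { }]]]]

{ }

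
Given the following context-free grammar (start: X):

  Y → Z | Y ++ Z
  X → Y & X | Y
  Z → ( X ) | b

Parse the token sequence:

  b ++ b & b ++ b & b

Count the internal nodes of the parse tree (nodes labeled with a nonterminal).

13

[X [Y [Y [Z b]] ++ [Z b]] & [X [Y [Y [Z b]] ++ [Z b]] & [X [Y [Z b]]]]]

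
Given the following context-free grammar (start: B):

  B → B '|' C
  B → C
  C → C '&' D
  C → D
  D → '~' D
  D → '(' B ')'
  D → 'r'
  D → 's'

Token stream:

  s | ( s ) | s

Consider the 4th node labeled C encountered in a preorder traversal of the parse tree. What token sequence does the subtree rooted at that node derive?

[B [B [B [C [D s]]] | [C [D ( [B [C [D s]]] )]]] | [C [D s]]]

s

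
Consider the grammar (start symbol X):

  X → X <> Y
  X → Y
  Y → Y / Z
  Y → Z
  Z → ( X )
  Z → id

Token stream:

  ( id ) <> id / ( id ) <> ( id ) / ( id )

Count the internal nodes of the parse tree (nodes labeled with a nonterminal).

[X [X [X [Y [Z ( [X [Y [Z id]]] )]]] <> [Y [Y [Z id]] / [Z ( [X [Y [Z id]]] )]]] <> [Y [Y [Z ( [X [Y [Z id]]] )]] / [Z ( [X [Y [Z id]]] )]]]

25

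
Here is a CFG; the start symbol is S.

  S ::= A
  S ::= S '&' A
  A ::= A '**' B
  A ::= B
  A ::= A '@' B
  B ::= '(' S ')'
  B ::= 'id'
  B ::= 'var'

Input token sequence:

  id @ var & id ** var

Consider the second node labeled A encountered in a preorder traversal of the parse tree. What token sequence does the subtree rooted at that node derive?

[S [S [A [A [B id]] @ [B var]]] & [A [A [B id]] ** [B var]]]

id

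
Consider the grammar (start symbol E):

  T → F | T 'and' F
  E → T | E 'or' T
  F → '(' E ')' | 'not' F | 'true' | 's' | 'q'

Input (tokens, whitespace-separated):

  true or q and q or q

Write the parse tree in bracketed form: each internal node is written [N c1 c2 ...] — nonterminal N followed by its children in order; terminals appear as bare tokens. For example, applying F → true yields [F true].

E
E or T
E or T or T
T or T or T
F or T or T
true or T or T
true or T and F or T
true or F and F or T
true or q and F or T
true or q and q or T
true or q and q or F
true or q and q or q

[E [E [E [T [F true]]] or [T [T [F q]] and [F q]]] or [T [F q]]]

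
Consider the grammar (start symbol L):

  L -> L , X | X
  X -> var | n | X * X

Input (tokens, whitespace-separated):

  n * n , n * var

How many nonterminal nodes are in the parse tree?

[L [L [X [X n] * [X n]]] , [X [X n] * [X var]]]

8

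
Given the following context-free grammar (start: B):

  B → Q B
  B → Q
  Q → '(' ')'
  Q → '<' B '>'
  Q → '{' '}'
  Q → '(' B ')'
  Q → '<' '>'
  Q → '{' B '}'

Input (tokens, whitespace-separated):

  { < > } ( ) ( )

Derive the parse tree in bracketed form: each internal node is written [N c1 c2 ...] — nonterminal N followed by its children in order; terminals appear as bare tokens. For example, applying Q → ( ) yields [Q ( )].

B
Q B
{ B } B
{ Q } B
{ < > } B
{ < > } Q B
{ < > } ( ) B
{ < > } ( ) Q
{ < > } ( ) ( )

[B [Q { [B [Q < >]] }] [B [Q ( )] [B [Q ( )]]]]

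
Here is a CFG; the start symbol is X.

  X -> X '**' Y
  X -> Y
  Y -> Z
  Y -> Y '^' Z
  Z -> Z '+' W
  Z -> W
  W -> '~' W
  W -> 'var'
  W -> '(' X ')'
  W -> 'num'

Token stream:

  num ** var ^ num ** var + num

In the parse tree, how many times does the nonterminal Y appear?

[X [X [X [Y [Z [W num]]]] ** [Y [Y [Z [W var]]] ^ [Z [W num]]]] ** [Y [Z [Z [W var]] + [W num]]]]

4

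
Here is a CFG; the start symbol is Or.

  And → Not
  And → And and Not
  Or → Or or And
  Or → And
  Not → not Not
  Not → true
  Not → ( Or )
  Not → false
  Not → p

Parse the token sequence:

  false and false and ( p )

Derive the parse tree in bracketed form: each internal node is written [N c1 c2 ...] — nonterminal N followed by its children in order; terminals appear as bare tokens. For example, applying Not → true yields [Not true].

[Or [And [And [And [Not false]] and [Not false]] and [Not ( [Or [And [Not p]]] )]]]

Or
And
And and Not
And and Not and Not
Not and Not and Not
false and Not and Not
false and false and Not
false and false and ( Or )
false and false and ( And )
false and false and ( Not )
false and false and ( p )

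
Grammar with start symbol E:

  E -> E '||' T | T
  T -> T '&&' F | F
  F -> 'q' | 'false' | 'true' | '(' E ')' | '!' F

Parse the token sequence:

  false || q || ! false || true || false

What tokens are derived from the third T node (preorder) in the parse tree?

[E [E [E [E [E [T [F false]]] || [T [F q]]] || [T [F ! [F false]]]] || [T [F true]]] || [T [F false]]]

! false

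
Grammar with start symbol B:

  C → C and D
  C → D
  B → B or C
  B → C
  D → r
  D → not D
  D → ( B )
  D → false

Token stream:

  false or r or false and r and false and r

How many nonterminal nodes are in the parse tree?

[B [B [B [C [D false]]] or [C [D r]]] or [C [C [C [C [D false]] and [D r]] and [D false]] and [D r]]]

15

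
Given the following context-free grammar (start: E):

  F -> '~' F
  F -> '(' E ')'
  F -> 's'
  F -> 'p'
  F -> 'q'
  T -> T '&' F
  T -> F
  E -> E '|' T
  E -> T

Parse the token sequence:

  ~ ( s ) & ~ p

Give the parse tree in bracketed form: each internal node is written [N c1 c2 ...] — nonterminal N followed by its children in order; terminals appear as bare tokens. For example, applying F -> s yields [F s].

E
T
T & F
F & F
~ F & F
~ ( E ) & F
~ ( T ) & F
~ ( F ) & F
~ ( s ) & F
~ ( s ) & ~ F
~ ( s ) & ~ p

[E [T [T [F ~ [F ( [E [T [F s]]] )]]] & [F ~ [F p]]]]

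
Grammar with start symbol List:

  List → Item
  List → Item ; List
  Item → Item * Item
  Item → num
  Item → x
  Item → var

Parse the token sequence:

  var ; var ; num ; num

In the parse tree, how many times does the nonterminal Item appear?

4

[List [Item var] ; [List [Item var] ; [List [Item num] ; [List [Item num]]]]]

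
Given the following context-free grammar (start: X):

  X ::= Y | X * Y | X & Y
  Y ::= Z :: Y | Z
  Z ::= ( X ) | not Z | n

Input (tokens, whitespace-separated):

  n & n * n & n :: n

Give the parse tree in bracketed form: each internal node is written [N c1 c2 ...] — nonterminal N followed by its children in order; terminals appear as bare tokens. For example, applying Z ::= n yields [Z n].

X
X & Y
X * Y & Y
X & Y * Y & Y
Y & Y * Y & Y
Z & Y * Y & Y
n & Y * Y & Y
n & Z * Y & Y
n & n * Y & Y
n & n * Z & Y
n & n * n & Y
n & n * n & Z :: Y
n & n * n & n :: Y
n & n * n & n :: Z
n & n * n & n :: n

[X [X [X [X [Y [Z n]]] & [Y [Z n]]] * [Y [Z n]]] & [Y [Z n] :: [Y [Z n]]]]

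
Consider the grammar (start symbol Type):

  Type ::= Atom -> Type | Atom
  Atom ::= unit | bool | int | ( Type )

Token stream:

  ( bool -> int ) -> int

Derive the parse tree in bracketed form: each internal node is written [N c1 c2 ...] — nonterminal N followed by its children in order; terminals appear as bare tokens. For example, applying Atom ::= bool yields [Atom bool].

Type
Atom -> Type
( Type ) -> Type
( Atom -> Type ) -> Type
( bool -> Type ) -> Type
( bool -> Atom ) -> Type
( bool -> int ) -> Type
( bool -> int ) -> Atom
( bool -> int ) -> int

[Type [Atom ( [Type [Atom bool] -> [Type [Atom int]]] )] -> [Type [Atom int]]]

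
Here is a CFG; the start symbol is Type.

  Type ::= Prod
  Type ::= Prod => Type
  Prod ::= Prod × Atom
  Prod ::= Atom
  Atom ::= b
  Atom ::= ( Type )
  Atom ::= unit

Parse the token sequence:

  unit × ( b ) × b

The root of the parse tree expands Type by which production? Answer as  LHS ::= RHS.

Type ::= Prod

[Type [Prod [Prod [Prod [Atom unit]] × [Atom ( [Type [Prod [Atom b]]] )]] × [Atom b]]]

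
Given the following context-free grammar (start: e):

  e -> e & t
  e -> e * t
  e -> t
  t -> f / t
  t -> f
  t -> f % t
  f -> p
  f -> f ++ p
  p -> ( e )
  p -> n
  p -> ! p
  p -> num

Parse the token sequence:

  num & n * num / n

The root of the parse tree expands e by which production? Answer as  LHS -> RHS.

[e [e [e [t [f [p num]]]] & [t [f [p n]]]] * [t [f [p num]] / [t [f [p n]]]]]

e -> e * t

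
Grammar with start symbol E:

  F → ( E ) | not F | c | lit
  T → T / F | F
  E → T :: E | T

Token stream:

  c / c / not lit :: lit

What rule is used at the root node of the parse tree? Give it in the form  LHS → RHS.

[E [T [T [T [F c]] / [F c]] / [F not [F lit]]] :: [E [T [F lit]]]]

E → T :: E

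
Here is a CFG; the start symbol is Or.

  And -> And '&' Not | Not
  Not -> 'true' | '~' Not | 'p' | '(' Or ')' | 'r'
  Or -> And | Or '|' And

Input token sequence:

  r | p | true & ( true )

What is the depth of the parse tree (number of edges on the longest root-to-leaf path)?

6

[Or [Or [Or [And [Not r]]] | [And [Not p]]] | [And [And [Not true]] & [Not ( [Or [And [Not true]]] )]]]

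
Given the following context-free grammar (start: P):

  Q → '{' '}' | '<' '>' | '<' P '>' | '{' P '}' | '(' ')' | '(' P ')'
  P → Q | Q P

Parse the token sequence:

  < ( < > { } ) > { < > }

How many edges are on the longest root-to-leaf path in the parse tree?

7

[P [Q < [P [Q ( [P [Q < >] [P [Q { }]]] )]] >] [P [Q { [P [Q < >]] }]]]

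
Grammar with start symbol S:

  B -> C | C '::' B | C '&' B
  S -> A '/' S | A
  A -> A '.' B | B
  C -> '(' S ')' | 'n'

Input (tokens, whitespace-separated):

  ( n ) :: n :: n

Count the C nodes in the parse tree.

4

[S [A [B [C ( [S [A [B [C n]]]] )] :: [B [C n] :: [B [C n]]]]]]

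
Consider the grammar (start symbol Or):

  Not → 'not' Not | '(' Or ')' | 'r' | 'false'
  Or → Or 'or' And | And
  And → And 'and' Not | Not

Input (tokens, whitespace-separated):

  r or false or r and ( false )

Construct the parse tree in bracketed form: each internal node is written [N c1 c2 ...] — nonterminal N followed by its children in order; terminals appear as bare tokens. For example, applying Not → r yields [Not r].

[Or [Or [Or [And [Not r]]] or [And [Not false]]] or [And [And [Not r]] and [Not ( [Or [And [Not false]]] )]]]

Or
Or or And
Or or And or And
And or And or And
Not or And or And
r or And or And
r or Not or And
r or false or And
r or false or And and Not
r or false or Not and Not
r or false or r and Not
r or false or r and ( Or )
r or false or r and ( And )
r or false or r and ( Not )
r or false or r and ( false )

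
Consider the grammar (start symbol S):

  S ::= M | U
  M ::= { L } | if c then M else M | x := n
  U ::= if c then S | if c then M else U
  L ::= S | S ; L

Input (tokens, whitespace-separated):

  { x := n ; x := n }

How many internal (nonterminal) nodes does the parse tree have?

[S [M { [L [S [M x := n]] ; [L [S [M x := n]]]] }]]

8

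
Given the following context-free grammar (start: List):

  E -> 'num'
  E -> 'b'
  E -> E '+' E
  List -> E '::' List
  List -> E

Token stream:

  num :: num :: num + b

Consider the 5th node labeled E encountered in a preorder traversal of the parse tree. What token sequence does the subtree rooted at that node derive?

[List [E num] :: [List [E num] :: [List [E [E num] + [E b]]]]]

b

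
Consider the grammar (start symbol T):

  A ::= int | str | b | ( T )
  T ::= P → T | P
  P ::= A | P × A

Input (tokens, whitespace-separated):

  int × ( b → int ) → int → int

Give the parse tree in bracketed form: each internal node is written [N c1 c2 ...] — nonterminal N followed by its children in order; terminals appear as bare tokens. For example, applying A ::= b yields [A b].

[T [P [P [A int]] × [A ( [T [P [A b]] → [T [P [A int]]]] )]] → [T [P [A int]] → [T [P [A int]]]]]

T
P → T
P × A → T
A × A → T
int × A → T
int × ( T ) → T
int × ( P → T ) → T
int × ( A → T ) → T
int × ( b → T ) → T
int × ( b → P ) → T
int × ( b → A ) → T
int × ( b → int ) → T
int × ( b → int ) → P → T
int × ( b → int ) → A → T
int × ( b → int ) → int → T
int × ( b → int ) → int → P
int × ( b → int ) → int → A
int × ( b → int ) → int → int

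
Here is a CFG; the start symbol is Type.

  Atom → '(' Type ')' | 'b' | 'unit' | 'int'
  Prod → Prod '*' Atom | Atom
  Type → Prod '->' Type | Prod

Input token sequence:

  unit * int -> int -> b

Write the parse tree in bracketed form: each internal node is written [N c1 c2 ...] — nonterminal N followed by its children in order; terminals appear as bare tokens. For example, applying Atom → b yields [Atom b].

[Type [Prod [Prod [Atom unit]] * [Atom int]] -> [Type [Prod [Atom int]] -> [Type [Prod [Atom b]]]]]

Type
Prod -> Type
Prod * Atom -> Type
Atom * Atom -> Type
unit * Atom -> Type
unit * int -> Type
unit * int -> Prod -> Type
unit * int -> Atom -> Type
unit * int -> int -> Type
unit * int -> int -> Prod
unit * int -> int -> Atom
unit * int -> int -> b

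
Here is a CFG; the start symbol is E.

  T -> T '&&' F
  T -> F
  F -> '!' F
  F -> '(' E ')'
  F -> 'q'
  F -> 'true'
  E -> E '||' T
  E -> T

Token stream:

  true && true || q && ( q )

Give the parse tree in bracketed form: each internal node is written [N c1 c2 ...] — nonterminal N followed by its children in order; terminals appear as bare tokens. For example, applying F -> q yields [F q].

E
E || T
T || T
T && F || T
F && F || T
true && F || T
true && true || T
true && true || T && F
true && true || F && F
true && true || q && F
true && true || q && ( E )
true && true || q && ( T )
true && true || q && ( F )
true && true || q && ( q )

[E [E [T [T [F true]] && [F true]]] || [T [T [F q]] && [F ( [E [T [F q]]] )]]]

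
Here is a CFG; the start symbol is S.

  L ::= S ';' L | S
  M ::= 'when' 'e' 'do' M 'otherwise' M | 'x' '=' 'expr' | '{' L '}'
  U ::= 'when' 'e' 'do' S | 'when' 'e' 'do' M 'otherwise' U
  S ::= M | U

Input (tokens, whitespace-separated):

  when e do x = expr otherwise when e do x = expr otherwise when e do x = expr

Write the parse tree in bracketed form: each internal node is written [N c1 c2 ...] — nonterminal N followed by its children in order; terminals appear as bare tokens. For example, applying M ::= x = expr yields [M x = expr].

S
U
when e do M otherwise U
when e do x = expr otherwise U
when e do x = expr otherwise when e do M otherwise U
when e do x = expr otherwise when e do x = expr otherwise U
when e do x = expr otherwise when e do x = expr otherwise when e do S
when e do x = expr otherwise when e do x = expr otherwise when e do M
when e do x = expr otherwise when e do x = expr otherwise when e do x = expr

[S [U when e do [M x = expr] otherwise [U when e do [M x = expr] otherwise [U when e do [S [M x = expr]]]]]]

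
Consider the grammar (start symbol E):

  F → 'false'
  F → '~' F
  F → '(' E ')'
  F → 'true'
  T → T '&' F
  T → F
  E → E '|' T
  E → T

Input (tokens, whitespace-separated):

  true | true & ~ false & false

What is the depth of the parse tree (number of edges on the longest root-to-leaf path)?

5

[E [E [T [F true]]] | [T [T [T [F true]] & [F ~ [F false]]] & [F false]]]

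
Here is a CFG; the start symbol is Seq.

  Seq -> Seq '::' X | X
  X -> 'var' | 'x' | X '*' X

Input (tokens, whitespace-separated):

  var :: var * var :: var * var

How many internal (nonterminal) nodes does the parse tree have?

[Seq [Seq [Seq [X var]] :: [X [X var] * [X var]]] :: [X [X var] * [X var]]]

10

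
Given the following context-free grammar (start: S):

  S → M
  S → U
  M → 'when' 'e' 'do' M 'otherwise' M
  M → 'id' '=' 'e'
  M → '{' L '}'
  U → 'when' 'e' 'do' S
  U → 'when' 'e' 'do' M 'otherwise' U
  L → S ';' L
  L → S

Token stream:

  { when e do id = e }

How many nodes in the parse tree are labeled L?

1

[S [M { [L [S [U when e do [S [M id = e]]]]] }]]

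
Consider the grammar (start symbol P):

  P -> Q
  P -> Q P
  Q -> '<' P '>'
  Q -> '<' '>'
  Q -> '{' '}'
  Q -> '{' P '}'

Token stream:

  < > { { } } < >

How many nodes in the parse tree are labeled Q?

[P [Q < >] [P [Q { [P [Q { }]] }] [P [Q < >]]]]

4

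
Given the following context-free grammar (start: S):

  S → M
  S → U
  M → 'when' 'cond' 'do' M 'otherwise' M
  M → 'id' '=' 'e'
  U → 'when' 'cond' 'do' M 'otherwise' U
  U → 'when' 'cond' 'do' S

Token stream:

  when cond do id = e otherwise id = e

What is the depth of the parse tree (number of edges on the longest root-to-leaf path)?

3

[S [M when cond do [M id = e] otherwise [M id = e]]]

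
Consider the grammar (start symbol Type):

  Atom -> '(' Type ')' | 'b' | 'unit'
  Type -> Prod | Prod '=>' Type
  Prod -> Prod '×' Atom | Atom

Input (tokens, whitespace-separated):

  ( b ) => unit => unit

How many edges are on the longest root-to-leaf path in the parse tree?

6

[Type [Prod [Atom ( [Type [Prod [Atom b]]] )]] => [Type [Prod [Atom unit]] => [Type [Prod [Atom unit]]]]]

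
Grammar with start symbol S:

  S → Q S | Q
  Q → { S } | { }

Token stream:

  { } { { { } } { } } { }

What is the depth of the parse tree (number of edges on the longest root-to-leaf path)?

[S [Q { }] [S [Q { [S [Q { [S [Q { }]] }] [S [Q { }]]] }] [S [Q { }]]]]

7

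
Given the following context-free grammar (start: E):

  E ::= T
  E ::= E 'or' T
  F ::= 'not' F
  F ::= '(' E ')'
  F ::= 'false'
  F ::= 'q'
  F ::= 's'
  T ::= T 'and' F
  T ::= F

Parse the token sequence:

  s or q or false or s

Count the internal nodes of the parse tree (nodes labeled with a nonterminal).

12

[E [E [E [E [T [F s]]] or [T [F q]]] or [T [F false]]] or [T [F s]]]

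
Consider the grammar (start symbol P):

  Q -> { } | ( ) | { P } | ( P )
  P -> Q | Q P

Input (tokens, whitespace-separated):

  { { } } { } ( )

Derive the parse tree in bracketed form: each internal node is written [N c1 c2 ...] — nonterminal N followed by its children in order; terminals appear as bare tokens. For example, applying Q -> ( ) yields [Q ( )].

[P [Q { [P [Q { }]] }] [P [Q { }] [P [Q ( )]]]]

P
Q P
{ P } P
{ Q } P
{ { } } P
{ { } } Q P
{ { } } { } P
{ { } } { } Q
{ { } } { } ( )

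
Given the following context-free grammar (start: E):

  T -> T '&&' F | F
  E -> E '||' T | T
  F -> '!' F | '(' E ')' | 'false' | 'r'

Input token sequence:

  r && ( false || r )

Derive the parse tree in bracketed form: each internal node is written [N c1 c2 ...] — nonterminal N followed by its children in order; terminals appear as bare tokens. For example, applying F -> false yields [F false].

E
T
T && F
F && F
r && F
r && ( E )
r && ( E || T )
r && ( T || T )
r && ( F || T )
r && ( false || T )
r && ( false || F )
r && ( false || r )

[E [T [T [F r]] && [F ( [E [E [T [F false]]] || [T [F r]]] )]]]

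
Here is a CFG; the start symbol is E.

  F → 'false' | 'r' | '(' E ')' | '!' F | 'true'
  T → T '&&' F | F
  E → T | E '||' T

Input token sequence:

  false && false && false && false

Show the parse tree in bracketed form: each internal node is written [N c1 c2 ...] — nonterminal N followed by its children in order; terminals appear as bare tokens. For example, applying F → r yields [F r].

E
T
T && F
T && F && F
T && F && F && F
F && F && F && F
false && F && F && F
false && false && F && F
false && false && false && F
false && false && false && false

[E [T [T [T [T [F false]] && [F false]] && [F false]] && [F false]]]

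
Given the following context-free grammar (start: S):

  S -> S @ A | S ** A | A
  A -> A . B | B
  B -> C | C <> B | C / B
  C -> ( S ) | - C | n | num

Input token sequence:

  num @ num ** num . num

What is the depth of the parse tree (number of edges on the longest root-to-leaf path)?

[S [S [S [A [B [C num]]]] @ [A [B [C num]]]] ** [A [A [B [C num]]] . [B [C num]]]]

6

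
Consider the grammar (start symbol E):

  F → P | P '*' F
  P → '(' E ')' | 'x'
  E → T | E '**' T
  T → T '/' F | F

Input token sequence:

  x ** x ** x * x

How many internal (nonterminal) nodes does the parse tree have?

14

[E [E [E [T [F [P x]]]] ** [T [F [P x]]]] ** [T [F [P x] * [F [P x]]]]]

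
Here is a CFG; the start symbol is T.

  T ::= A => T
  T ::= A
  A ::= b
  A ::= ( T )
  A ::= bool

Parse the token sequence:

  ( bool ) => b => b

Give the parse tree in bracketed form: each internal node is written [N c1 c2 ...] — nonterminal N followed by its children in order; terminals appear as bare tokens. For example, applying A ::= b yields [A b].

[T [A ( [T [A bool]] )] => [T [A b] => [T [A b]]]]

T
A => T
( T ) => T
( A ) => T
( bool ) => T
( bool ) => A => T
( bool ) => b => T
( bool ) => b => A
( bool ) => b => b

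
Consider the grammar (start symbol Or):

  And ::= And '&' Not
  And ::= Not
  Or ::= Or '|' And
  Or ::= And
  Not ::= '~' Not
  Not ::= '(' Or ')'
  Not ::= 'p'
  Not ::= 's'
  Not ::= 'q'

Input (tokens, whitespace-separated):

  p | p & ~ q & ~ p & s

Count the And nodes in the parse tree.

[Or [Or [And [Not p]]] | [And [And [And [And [Not p]] & [Not ~ [Not q]]] & [Not ~ [Not p]]] & [Not s]]]

5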